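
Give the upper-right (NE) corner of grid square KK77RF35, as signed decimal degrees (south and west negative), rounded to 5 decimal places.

Field K=10, K=10: +10·20° lon, +10·10° lat → SW at lon 20°, lat 10°.
Square 7, 7: +7·2° lon, +7·1° lat → SW at lon 34°, lat 17°.
Subsquare r=17, f=5: +17·0.0833333° lon, +5·0.0416667° lat → SW at lon 35.4167°, lat 17.2083°.
Extended square 3, 5: +3·0.00833333° lon, +5·0.00416667° lat → SW at lon 35.4417°, lat 17.2292°.
Cell spans 0.00833333° lon × 0.00416667° lat. NE corner is SW corner plus one full cell.
latitude 17.23333, longitude 35.45000.

17.23333, 35.45000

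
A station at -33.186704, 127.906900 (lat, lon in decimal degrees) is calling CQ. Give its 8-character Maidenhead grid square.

Shift to the Maidenhead origin (180°W, 90°S): lon 307.90690, lat 56.81330.
Field: 307.90690/20 → 15 → P, 56.81330/10 → 5 → F; chars PF.
Square: 7.90690/2 → 3, 6.81330/1 → 6; chars 36.
Subsquare: 1.90690/0.0833333 → 22 → w, 0.81330/0.0416667 → 19 → t; chars wt.
Extended square: 0.07357/0.00833333 → 8, 0.02163/0.00416667 → 5; chars 85.

PF36wt85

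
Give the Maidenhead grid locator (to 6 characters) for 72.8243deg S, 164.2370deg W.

Offset from 180°W / 90°S: lon 15.7630°, lat 17.1757°.
Field (20°×10°, letters A–R): 15.7630/20 → 0 → A, 17.1757/10 → 1 → B; chars AB.
Square (2°×1°, digits 0–9): 15.7630/2 → 7, 7.1757/1 → 7; chars 77.
Subsquare (5′×2.5′, letters a–x): 1.7630/0.0833333 → 21 → v, 0.1757/0.0416667 → 4 → e; chars ve.

AB77ve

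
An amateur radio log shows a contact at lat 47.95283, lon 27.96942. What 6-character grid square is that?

Shift to the Maidenhead origin (180°W, 90°S): lon 207.9694, lat 137.9528.
Field: 207.9694/20 → 10 → K, 137.9528/10 → 13 → N; chars KN.
Square: 7.9694/2 → 3, 7.9528/1 → 7; chars 37.
Subsquare: 1.9694/0.0833333 → 23 → x, 0.9528/0.0416667 → 22 → w; chars xw.

KN37xw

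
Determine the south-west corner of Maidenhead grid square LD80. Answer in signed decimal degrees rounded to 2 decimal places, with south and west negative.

-60.00, 56.00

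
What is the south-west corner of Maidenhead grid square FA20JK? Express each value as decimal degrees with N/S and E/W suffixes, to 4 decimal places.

Field F=5, A=0: +5·20° lon, +0·10° lat → SW at lon -80°, lat -90°.
Square 2, 0: +2·2° lon, +0·1° lat → SW at lon -76°, lat -90°.
Subsquare j=9, k=10: +9·0.0833333° lon, +10·0.0416667° lat → SW at lon -75.25°, lat -89.5833°.
latitude 89.5833° S, longitude 75.2500° W.

89.5833° S, 75.2500° W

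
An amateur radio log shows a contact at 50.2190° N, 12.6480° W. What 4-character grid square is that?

IO30

Shift to the Maidenhead origin (180°W, 90°S): lon 167.35, lat 140.22.
Field: 167.35/20 → 8 → I, 140.22/10 → 14 → O; chars IO.
Square: 7.35/2 → 3, 0.22/1 → 0; chars 30.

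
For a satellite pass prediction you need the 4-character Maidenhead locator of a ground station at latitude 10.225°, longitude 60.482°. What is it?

MK00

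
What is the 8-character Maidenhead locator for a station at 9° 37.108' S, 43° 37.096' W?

Shift to the Maidenhead origin (180°W, 90°S): lon 136.38173, lat 80.38153.
Field (20°×10°, letters A–R): 136.38173/20 → 6 → G, 80.38153/10 → 8 → I; chars GI.
Square (2°×1°, digits 0–9): 16.38173/2 → 8, 0.38153/1 → 0; chars 80.
Subsquare (5′×2.5′, letters a–x): 0.38173/0.0833333 → 4 → e, 0.38153/0.0416667 → 9 → j; chars ej.
Extended square (30″×15″, digits 0–9): 0.04840/0.00833333 → 5, 0.00653/0.00416667 → 1; chars 51.

GI80ej51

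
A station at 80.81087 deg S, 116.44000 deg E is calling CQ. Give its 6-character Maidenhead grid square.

OA89fe

Shift to the Maidenhead origin (180°W, 90°S): lon 296.4400, lat 9.1891.
Field (20°×10°, letters A–R): lon ⌊296.4400/20⌋ = 14 → O; lat ⌊9.1891/10⌋ = 0 → A.
Square (2°×1°, digits 0–9): lon ⌊16.4400/2⌋ = 8; lat ⌊9.1891/1⌋ = 9.
Subsquare (5′×2.5′, letters a–x): lon ⌊0.4400/0.0833333⌋ = 5 → f; lat ⌊0.1891/0.0416667⌋ = 4 → e.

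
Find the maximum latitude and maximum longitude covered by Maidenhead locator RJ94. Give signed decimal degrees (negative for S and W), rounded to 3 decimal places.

Field R=17, J=9: +17·20° lon, +9·10° lat → SW at lon 160°, lat 0°.
Square 9, 4: +9·2° lon, +4·1° lat → SW at lon 178°, lat 4°.
Cell spans 2° lon × 1° lat. NE corner is SW corner plus one full cell.
latitude 5.000, longitude 180.000.

5.000, 180.000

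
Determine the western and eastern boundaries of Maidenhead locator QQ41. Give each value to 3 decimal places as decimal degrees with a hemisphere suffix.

148.000° E, 150.000° E

Field Q=16, Q=16: +16·20° lon, +16·10° lat → SW at lon 140°, lat 70°.
Square 4, 1: +4·2° lon, +1·1° lat → SW at lon 148°, lat 71°.
Cell spans 2° lon × 1° lat.
west 148.000° E, east 150.000° E.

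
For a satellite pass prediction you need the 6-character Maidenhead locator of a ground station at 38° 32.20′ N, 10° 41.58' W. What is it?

IM48pm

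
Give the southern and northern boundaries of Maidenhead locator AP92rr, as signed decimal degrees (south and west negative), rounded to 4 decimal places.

Field A=0, P=15: +0·20° lon, +15·10° lat → SW at lon -180°, lat 60°.
Square 9, 2: +9·2° lon, +2·1° lat → SW at lon -162°, lat 62°.
Subsquare r=17, r=17: +17·0.0833333° lon, +17·0.0416667° lat → SW at lon -160.583°, lat 62.7083°.
Cell spans 0.0833333° lon × 0.0416667° lat.
south 62.7083, north 62.7500.

62.7083, 62.7500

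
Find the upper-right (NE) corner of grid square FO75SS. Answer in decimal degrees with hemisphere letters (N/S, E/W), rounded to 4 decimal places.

55.7917° N, 64.4167° W

Field F=5, O=14: +5·20° lon, +14·10° lat → SW at lon -80°, lat 50°.
Square 7, 5: +7·2° lon, +5·1° lat → SW at lon -66°, lat 55°.
Subsquare s=18, s=18: +18·0.0833333° lon, +18·0.0416667° lat → SW at lon -64.5°, lat 55.75°.
Cell spans 0.0833333° lon × 0.0416667° lat. NE corner is SW corner plus one full cell.
latitude 55.7917° N, longitude 64.4167° W.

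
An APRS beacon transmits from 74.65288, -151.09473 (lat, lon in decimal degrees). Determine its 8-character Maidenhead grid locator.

Add 180° to longitude and 90° to latitude: 28.90527, 164.65288.
Field: 28.90527/20 → 1 → B, 164.65288/10 → 16 → Q; chars BQ.
Square: 8.90527/2 → 4, 4.65288/1 → 4; chars 44.
Subsquare: 0.90527/0.0833333 → 10 → k, 0.65288/0.0416667 → 15 → p; chars kp.
Extended square: 0.07194/0.00833333 → 8, 0.02788/0.00416667 → 6; chars 86.

BQ44kp86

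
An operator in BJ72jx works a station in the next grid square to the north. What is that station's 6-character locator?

BJ73ja

Latitude subsquare x = 23; +1 → 24, wraps to 0 = a, carry into square.
Latitude square 2; +1 → 3.
The longitude characters are unchanged.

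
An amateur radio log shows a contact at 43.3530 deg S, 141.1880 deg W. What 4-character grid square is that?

BE96

Add 180° to longitude and 90° to latitude: 38.81, 46.65.
Field (20°×10°, letters A–R): 38.81/20 → 1 → B, 46.65/10 → 4 → E; chars BE.
Square (2°×1°, digits 0–9): 18.81/2 → 9, 6.65/1 → 6; chars 96.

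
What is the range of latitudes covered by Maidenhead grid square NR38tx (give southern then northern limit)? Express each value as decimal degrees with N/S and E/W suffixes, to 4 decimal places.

88.9583° N, 89.0000° N

Field N=13, R=17: +13·20° lon, +17·10° lat → SW at lon 80°, lat 80°.
Square 3, 8: +3·2° lon, +8·1° lat → SW at lon 86°, lat 88°.
Subsquare t=19, x=23: +19·0.0833333° lon, +23·0.0416667° lat → SW at lon 87.5833°, lat 88.9583°.
Cell spans 0.0833333° lon × 0.0416667° lat.
south 88.9583° N, north 89.0000° N.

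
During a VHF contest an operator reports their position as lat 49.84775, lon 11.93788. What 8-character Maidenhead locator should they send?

JN59xu23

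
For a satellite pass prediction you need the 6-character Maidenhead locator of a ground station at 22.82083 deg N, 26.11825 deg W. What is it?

Add 180° to longitude and 90° to latitude: 153.8818, 112.8208.
Field (20°×10°, letters A–R): lon ⌊153.8818/20⌋ = 7 → H; lat ⌊112.8208/10⌋ = 11 → L.
Square (2°×1°, digits 0–9): lon ⌊13.8818/2⌋ = 6; lat ⌊2.8208/1⌋ = 2.
Subsquare (5′×2.5′, letters a–x): lon ⌊1.8818/0.0833333⌋ = 22 → w; lat ⌊0.8208/0.0416667⌋ = 19 → t.

HL62wt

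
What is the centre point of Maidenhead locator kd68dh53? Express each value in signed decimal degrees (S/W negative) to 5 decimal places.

Field K=10, D=3: +10·20° lon, +3·10° lat → SW at lon 20°, lat -60°.
Square 6, 8: +6·2° lon, +8·1° lat → SW at lon 32°, lat -52°.
Subsquare d=3, h=7: +3·0.0833333° lon, +7·0.0416667° lat → SW at lon 32.25°, lat -51.7083°.
Extended square 5, 3: +5·0.00833333° lon, +3·0.00416667° lat → SW at lon 32.2917°, lat -51.6958°.
Cell spans 0.00833333° lon × 0.00416667° lat. Centre is SW corner plus half of each.
latitude -51.69375, longitude 32.29583.

-51.69375, 32.29583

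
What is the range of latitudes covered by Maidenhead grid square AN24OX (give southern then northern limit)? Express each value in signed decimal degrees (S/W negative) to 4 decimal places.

Field A=0, N=13: +0·20° lon, +13·10° lat → SW at lon -180°, lat 40°.
Square 2, 4: +2·2° lon, +4·1° lat → SW at lon -176°, lat 44°.
Subsquare o=14, x=23: +14·0.0833333° lon, +23·0.0416667° lat → SW at lon -174.833°, lat 44.9583°.
Cell spans 0.0833333° lon × 0.0416667° lat.
south 44.9583, north 45.0000.

44.9583, 45.0000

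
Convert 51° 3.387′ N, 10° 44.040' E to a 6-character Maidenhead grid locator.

JO51ib

Offset from 180°W / 90°S: lon 190.7340°, lat 141.0564°.
Field (20°×10°, letters A–R): 190.7340/20 → 9 → J, 141.0564/10 → 14 → O; chars JO.
Square (2°×1°, digits 0–9): 10.7340/2 → 5, 1.0564/1 → 1; chars 51.
Subsquare (5′×2.5′, letters a–x): 0.7340/0.0833333 → 8 → i, 0.0564/0.0416667 → 1 → b; chars ib.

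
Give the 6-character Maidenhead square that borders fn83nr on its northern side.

FN83ns

Latitude subsquare r = 17; +1 → 18 = s.
The longitude characters are unchanged.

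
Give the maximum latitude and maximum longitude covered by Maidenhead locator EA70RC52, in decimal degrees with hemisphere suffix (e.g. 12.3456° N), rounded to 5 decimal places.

89.90417° S, 84.53333° W

Field E=4, A=0: +4·20° lon, +0·10° lat → SW at lon -100°, lat -90°.
Square 7, 0: +7·2° lon, +0·1° lat → SW at lon -86°, lat -90°.
Subsquare r=17, c=2: +17·0.0833333° lon, +2·0.0416667° lat → SW at lon -84.5833°, lat -89.9167°.
Extended square 5, 2: +5·0.00833333° lon, +2·0.00416667° lat → SW at lon -84.5417°, lat -89.9083°.
Cell spans 0.00833333° lon × 0.00416667° lat. NE corner is SW corner plus one full cell.
latitude 89.90417° S, longitude 84.53333° W.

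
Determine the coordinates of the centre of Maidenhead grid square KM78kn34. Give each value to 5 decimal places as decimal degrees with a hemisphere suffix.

38.56042° N, 34.86250° E

Field K=10, M=12: +10·20° lon, +12·10° lat → SW at lon 20°, lat 30°.
Square 7, 8: +7·2° lon, +8·1° lat → SW at lon 34°, lat 38°.
Subsquare k=10, n=13: +10·0.0833333° lon, +13·0.0416667° lat → SW at lon 34.8333°, lat 38.5417°.
Extended square 3, 4: +3·0.00833333° lon, +4·0.00416667° lat → SW at lon 34.8583°, lat 38.5583°.
Cell spans 0.00833333° lon × 0.00416667° lat. Centre is SW corner plus half of each.
latitude 38.56042° N, longitude 34.86250° E.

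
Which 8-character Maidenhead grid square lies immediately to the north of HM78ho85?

HM78ho86

Latitude extended square 5; +1 → 6.
The longitude characters are unchanged.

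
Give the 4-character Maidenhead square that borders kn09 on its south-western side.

Longitude square 0; −1 → -1, wraps to 9, carry into field.
Longitude field K = 10; −1 → 9 = J.
Latitude square 9; −1 → 8.

JN98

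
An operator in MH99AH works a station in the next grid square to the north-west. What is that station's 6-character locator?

MH89xi

Longitude subsquare a = 0; −1 → -1, wraps to 23 = x, carry into square.
Longitude square 9; −1 → 8.
Latitude subsquare h = 7; +1 → 8 = i.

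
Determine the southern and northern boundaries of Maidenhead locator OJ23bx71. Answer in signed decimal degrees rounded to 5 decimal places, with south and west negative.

3.96250, 3.96667

Field O=14, J=9: +14·20° lon, +9·10° lat → SW at lon 100°, lat 0°.
Square 2, 3: +2·2° lon, +3·1° lat → SW at lon 104°, lat 3°.
Subsquare b=1, x=23: +1·0.0833333° lon, +23·0.0416667° lat → SW at lon 104.083°, lat 3.95833°.
Extended square 7, 1: +7·0.00833333° lon, +1·0.00416667° lat → SW at lon 104.142°, lat 3.9625°.
Cell spans 0.00833333° lon × 0.00416667° lat.
south 3.96250, north 3.96667.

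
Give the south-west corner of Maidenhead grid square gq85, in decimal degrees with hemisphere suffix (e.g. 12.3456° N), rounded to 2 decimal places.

75.00° N, 44.00° W

Field G=6, Q=16: +6·20° lon, +16·10° lat → SW at lon -60°, lat 70°.
Square 8, 5: +8·2° lon, +5·1° lat → SW at lon -44°, lat 75°.
latitude 75.00° N, longitude 44.00° W.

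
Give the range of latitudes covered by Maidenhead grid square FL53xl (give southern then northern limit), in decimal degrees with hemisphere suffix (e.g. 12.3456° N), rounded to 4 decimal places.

23.4583° N, 23.5000° N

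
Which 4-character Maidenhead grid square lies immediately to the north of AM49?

Latitude square 9; +1 → 10, wraps to 0, carry into field.
Latitude field M = 12; +1 → 13 = N.
The longitude characters are unchanged.

AN40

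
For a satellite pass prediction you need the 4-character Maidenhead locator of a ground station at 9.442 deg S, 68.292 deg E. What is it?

Shift to the Maidenhead origin (180°W, 90°S): lon 248.29, lat 80.56.
Field (20°×10°, letters A–R): 248.29/20 → 12 → M, 80.56/10 → 8 → I; chars MI.
Square (2°×1°, digits 0–9): 8.29/2 → 4, 0.56/1 → 0; chars 40.

MI40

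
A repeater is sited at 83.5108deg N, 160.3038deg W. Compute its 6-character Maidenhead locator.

AR93um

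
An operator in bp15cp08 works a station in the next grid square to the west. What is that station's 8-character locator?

Longitude extended square 0; −1 → -1, wraps to 9, carry into subsquare.
Longitude subsquare c = 2; −1 → 1 = b.
The latitude characters are unchanged.

BP15bp98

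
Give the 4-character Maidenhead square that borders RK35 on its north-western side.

RK26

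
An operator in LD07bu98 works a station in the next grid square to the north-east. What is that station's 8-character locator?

Longitude extended square 9; +1 → 10, wraps to 0, carry into subsquare.
Longitude subsquare b = 1; +1 → 2 = c.
Latitude extended square 8; +1 → 9.

LD07cu09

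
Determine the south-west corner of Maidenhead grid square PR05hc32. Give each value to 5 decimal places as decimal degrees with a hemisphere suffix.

85.09167° N, 120.60833° E

Field P=15, R=17: +15·20° lon, +17·10° lat → SW at lon 120°, lat 80°.
Square 0, 5: +0·2° lon, +5·1° lat → SW at lon 120°, lat 85°.
Subsquare h=7, c=2: +7·0.0833333° lon, +2·0.0416667° lat → SW at lon 120.583°, lat 85.0833°.
Extended square 3, 2: +3·0.00833333° lon, +2·0.00416667° lat → SW at lon 120.608°, lat 85.0917°.
latitude 85.09167° N, longitude 120.60833° E.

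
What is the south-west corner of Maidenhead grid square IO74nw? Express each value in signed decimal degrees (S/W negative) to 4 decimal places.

54.9167, -4.9167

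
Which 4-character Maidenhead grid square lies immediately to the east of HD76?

HD86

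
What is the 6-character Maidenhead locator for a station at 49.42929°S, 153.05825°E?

Add 180° to longitude and 90° to latitude: 333.0582, 40.5707.
Field: 333.0582/20 → 16 → Q, 40.5707/10 → 4 → E; chars QE.
Square: 13.0582/2 → 6, 0.5707/1 → 0; chars 60.
Subsquare: 1.0582/0.0833333 → 12 → m, 0.5707/0.0416667 → 13 → n; chars mn.

QE60mn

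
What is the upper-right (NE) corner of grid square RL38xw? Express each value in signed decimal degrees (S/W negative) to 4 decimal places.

28.9583, 168.0000

Field R=17, L=11: +17·20° lon, +11·10° lat → SW at lon 160°, lat 20°.
Square 3, 8: +3·2° lon, +8·1° lat → SW at lon 166°, lat 28°.
Subsquare x=23, w=22: +23·0.0833333° lon, +22·0.0416667° lat → SW at lon 167.917°, lat 28.9167°.
Cell spans 0.0833333° lon × 0.0416667° lat. NE corner is SW corner plus one full cell.
latitude 28.9583, longitude 168.0000.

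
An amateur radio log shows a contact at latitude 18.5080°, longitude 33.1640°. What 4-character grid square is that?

KK68

Offset from 180°W / 90°S: lon 213.16°, lat 108.51°.
Field (20°×10°, letters A–R): 213.16/20 → 10 → K, 108.51/10 → 10 → K; chars KK.
Square (2°×1°, digits 0–9): 13.16/2 → 6, 8.51/1 → 8; chars 68.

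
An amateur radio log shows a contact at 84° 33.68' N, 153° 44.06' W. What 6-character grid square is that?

BR34dn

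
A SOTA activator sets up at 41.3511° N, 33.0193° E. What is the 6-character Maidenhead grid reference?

Shift to the Maidenhead origin (180°W, 90°S): lon 213.0193, lat 131.3511.
Field: lon ⌊213.0193/20⌋ = 10 → K; lat ⌊131.3511/10⌋ = 13 → N.
Square: lon ⌊13.0193/2⌋ = 6; lat ⌊1.3511/1⌋ = 1.
Subsquare: lon ⌊1.0193/0.0833333⌋ = 12 → m; lat ⌊0.3511/0.0416667⌋ = 8 → i.

KN61mi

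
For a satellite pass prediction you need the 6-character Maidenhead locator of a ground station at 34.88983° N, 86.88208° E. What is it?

Add 180° to longitude and 90° to latitude: 266.8821, 124.8898.
Field (20°×10°, letters A–R): 266.8821/20 → 13 → N, 124.8898/10 → 12 → M; chars NM.
Square (2°×1°, digits 0–9): 6.8821/2 → 3, 4.8898/1 → 4; chars 34.
Subsquare (5′×2.5′, letters a–x): 0.8821/0.0833333 → 10 → k, 0.8898/0.0416667 → 21 → v; chars kv.

NM34kv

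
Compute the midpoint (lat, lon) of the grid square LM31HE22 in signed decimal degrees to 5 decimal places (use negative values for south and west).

Field L=11, M=12: +11·20° lon, +12·10° lat → SW at lon 40°, lat 30°.
Square 3, 1: +3·2° lon, +1·1° lat → SW at lon 46°, lat 31°.
Subsquare h=7, e=4: +7·0.0833333° lon, +4·0.0416667° lat → SW at lon 46.5833°, lat 31.1667°.
Extended square 2, 2: +2·0.00833333° lon, +2·0.00416667° lat → SW at lon 46.6°, lat 31.175°.
Cell spans 0.00833333° lon × 0.00416667° lat. Centre is SW corner plus half of each.
latitude 31.17708, longitude 46.60417.

31.17708, 46.60417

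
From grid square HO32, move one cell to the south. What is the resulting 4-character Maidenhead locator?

HO31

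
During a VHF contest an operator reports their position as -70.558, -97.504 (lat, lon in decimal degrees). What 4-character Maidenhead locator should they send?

EB19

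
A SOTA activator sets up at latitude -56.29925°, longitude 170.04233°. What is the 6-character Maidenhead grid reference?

Add 180° to longitude and 90° to latitude: 350.0423, 33.7007.
Field: lon ⌊350.0423/20⌋ = 17 → R; lat ⌊33.7007/10⌋ = 3 → D.
Square: lon ⌊10.0423/2⌋ = 5; lat ⌊3.7007/1⌋ = 3.
Subsquare: lon ⌊0.0423/0.0833333⌋ = 0 → a; lat ⌊0.7007/0.0416667⌋ = 16 → q.

RD53aq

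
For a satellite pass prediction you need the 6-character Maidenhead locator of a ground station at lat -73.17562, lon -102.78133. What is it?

DB86ot

Offset from 180°W / 90°S: lon 77.2187°, lat 16.8244°.
Field: 77.2187/20 → 3 → D, 16.8244/10 → 1 → B; chars DB.
Square: 17.2187/2 → 8, 6.8244/1 → 6; chars 86.
Subsquare: 1.2187/0.0833333 → 14 → o, 0.8244/0.0416667 → 19 → t; chars ot.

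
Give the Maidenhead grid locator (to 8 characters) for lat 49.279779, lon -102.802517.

DN89og37

Shift to the Maidenhead origin (180°W, 90°S): lon 77.19748, lat 139.27978.
Field (20°×10°, letters A–R): 77.19748/20 → 3 → D, 139.27978/10 → 13 → N; chars DN.
Square (2°×1°, digits 0–9): 17.19748/2 → 8, 9.27978/1 → 9; chars 89.
Subsquare (5′×2.5′, letters a–x): 1.19748/0.0833333 → 14 → o, 0.27978/0.0416667 → 6 → g; chars og.
Extended square (30″×15″, digits 0–9): 0.03082/0.00833333 → 3, 0.02978/0.00416667 → 7; chars 37.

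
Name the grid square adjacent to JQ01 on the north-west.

IQ92

Longitude square 0; −1 → -1, wraps to 9, carry into field.
Longitude field J = 9; −1 → 8 = I.
Latitude square 1; +1 → 2.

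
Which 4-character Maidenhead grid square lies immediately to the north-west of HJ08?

GJ99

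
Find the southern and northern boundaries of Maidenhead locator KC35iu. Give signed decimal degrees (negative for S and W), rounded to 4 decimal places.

-64.1667, -64.1250

Field K=10, C=2: +10·20° lon, +2·10° lat → SW at lon 20°, lat -70°.
Square 3, 5: +3·2° lon, +5·1° lat → SW at lon 26°, lat -65°.
Subsquare i=8, u=20: +8·0.0833333° lon, +20·0.0416667° lat → SW at lon 26.6667°, lat -64.1667°.
Cell spans 0.0833333° lon × 0.0416667° lat.
south -64.1667, north -64.1250.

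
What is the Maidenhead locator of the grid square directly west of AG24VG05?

Longitude extended square 0; −1 → -1, wraps to 9, carry into subsquare.
Longitude subsquare v = 21; −1 → 20 = u.
The latitude characters are unchanged.

AG24ug95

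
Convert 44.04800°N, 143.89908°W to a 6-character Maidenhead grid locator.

BN84bb

Offset from 180°W / 90°S: lon 36.1009°, lat 134.0480°.
Field: lon ⌊36.1009/20⌋ = 1 → B; lat ⌊134.0480/10⌋ = 13 → N.
Square: lon ⌊16.1009/2⌋ = 8; lat ⌊4.0480/1⌋ = 4.
Subsquare: lon ⌊0.1009/0.0833333⌋ = 1 → b; lat ⌊0.0480/0.0416667⌋ = 1 → b.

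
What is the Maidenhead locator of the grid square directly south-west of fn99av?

FN89xu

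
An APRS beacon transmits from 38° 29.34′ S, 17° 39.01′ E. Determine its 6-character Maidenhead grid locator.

Add 180° to longitude and 90° to latitude: 197.6502, 51.5110.
Field: lon ⌊197.6502/20⌋ = 9 → J; lat ⌊51.5110/10⌋ = 5 → F.
Square: lon ⌊17.6502/2⌋ = 8; lat ⌊1.5110/1⌋ = 1.
Subsquare: lon ⌊1.6502/0.0833333⌋ = 19 → t; lat ⌊0.5110/0.0416667⌋ = 12 → m.

JF81tm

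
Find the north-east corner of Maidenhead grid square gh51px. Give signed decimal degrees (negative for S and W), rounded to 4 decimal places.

Field G=6, H=7: +6·20° lon, +7·10° lat → SW at lon -60°, lat -20°.
Square 5, 1: +5·2° lon, +1·1° lat → SW at lon -50°, lat -19°.
Subsquare p=15, x=23: +15·0.0833333° lon, +23·0.0416667° lat → SW at lon -48.75°, lat -18.0417°.
Cell spans 0.0833333° lon × 0.0416667° lat. NE corner is SW corner plus one full cell.
latitude -18.0000, longitude -48.6667.

-18.0000, -48.6667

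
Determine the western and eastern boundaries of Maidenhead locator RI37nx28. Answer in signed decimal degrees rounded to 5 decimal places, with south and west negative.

167.10000, 167.10833

Field R=17, I=8: +17·20° lon, +8·10° lat → SW at lon 160°, lat -10°.
Square 3, 7: +3·2° lon, +7·1° lat → SW at lon 166°, lat -3°.
Subsquare n=13, x=23: +13·0.0833333° lon, +23·0.0416667° lat → SW at lon 167.083°, lat -2.04167°.
Extended square 2, 8: +2·0.00833333° lon, +8·0.00416667° lat → SW at lon 167.1°, lat -2.00833°.
Cell spans 0.00833333° lon × 0.00416667° lat.
west 167.10000, east 167.10833.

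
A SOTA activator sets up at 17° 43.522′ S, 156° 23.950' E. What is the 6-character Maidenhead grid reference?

Offset from 180°W / 90°S: lon 336.3992°, lat 72.2746°.
Field: 336.3992/20 → 16 → Q, 72.2746/10 → 7 → H; chars QH.
Square: 16.3992/2 → 8, 2.2746/1 → 2; chars 82.
Subsquare: 0.3992/0.0833333 → 4 → e, 0.2746/0.0416667 → 6 → g; chars eg.

QH82eg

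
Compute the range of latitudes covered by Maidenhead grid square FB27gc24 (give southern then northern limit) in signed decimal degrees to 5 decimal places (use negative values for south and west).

Field F=5, B=1: +5·20° lon, +1·10° lat → SW at lon -80°, lat -80°.
Square 2, 7: +2·2° lon, +7·1° lat → SW at lon -76°, lat -73°.
Subsquare g=6, c=2: +6·0.0833333° lon, +2·0.0416667° lat → SW at lon -75.5°, lat -72.9167°.
Extended square 2, 4: +2·0.00833333° lon, +4·0.00416667° lat → SW at lon -75.4833°, lat -72.9°.
Cell spans 0.00833333° lon × 0.00416667° lat.
south -72.90000, north -72.89583.

-72.90000, -72.89583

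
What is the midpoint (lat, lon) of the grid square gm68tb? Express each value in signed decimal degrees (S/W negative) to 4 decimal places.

Field G=6, M=12: +6·20° lon, +12·10° lat → SW at lon -60°, lat 30°.
Square 6, 8: +6·2° lon, +8·1° lat → SW at lon -48°, lat 38°.
Subsquare t=19, b=1: +19·0.0833333° lon, +1·0.0416667° lat → SW at lon -46.4167°, lat 38.0417°.
Cell spans 0.0833333° lon × 0.0416667° lat. Centre is SW corner plus half of each.
latitude 38.0625, longitude -46.3750.

38.0625, -46.3750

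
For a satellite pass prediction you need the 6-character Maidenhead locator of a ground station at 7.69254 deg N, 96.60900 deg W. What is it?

EJ17qq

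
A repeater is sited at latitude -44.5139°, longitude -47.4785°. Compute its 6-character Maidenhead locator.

GE65gl

Shift to the Maidenhead origin (180°W, 90°S): lon 132.5215, lat 45.4861.
Field: lon ⌊132.5215/20⌋ = 6 → G; lat ⌊45.4861/10⌋ = 4 → E.
Square: lon ⌊12.5215/2⌋ = 6; lat ⌊5.4861/1⌋ = 5.
Subsquare: lon ⌊0.5215/0.0833333⌋ = 6 → g; lat ⌊0.4861/0.0416667⌋ = 11 → l.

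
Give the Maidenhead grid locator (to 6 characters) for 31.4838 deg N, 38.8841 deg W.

HM01nl

Add 180° to longitude and 90° to latitude: 141.1159, 121.4838.
Field: lon ⌊141.1159/20⌋ = 7 → H; lat ⌊121.4838/10⌋ = 12 → M.
Square: lon ⌊1.1159/2⌋ = 0; lat ⌊1.4838/1⌋ = 1.
Subsquare: lon ⌊1.1159/0.0833333⌋ = 13 → n; lat ⌊0.4838/0.0416667⌋ = 11 → l.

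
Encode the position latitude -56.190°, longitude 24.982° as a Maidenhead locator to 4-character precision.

Shift to the Maidenhead origin (180°W, 90°S): lon 204.98, lat 33.81.
Field: 204.98/20 → 10 → K, 33.81/10 → 3 → D; chars KD.
Square: 4.98/2 → 2, 3.81/1 → 3; chars 23.

KD23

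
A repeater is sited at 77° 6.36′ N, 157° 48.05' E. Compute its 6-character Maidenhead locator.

Offset from 180°W / 90°S: lon 337.8008°, lat 167.1060°.
Field: 337.8008/20 → 16 → Q, 167.1060/10 → 16 → Q; chars QQ.
Square: 17.8008/2 → 8, 7.1060/1 → 7; chars 87.
Subsquare: 1.8008/0.0833333 → 21 → v, 0.1060/0.0416667 → 2 → c; chars vc.

QQ87vc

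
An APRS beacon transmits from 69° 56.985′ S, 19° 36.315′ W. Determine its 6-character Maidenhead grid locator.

IC00eb

Offset from 180°W / 90°S: lon 160.3947°, lat 20.0503°.
Field: lon ⌊160.3947/20⌋ = 8 → I; lat ⌊20.0503/10⌋ = 2 → C.
Square: lon ⌊0.3947/2⌋ = 0; lat ⌊0.0503/1⌋ = 0.
Subsquare: lon ⌊0.3947/0.0833333⌋ = 4 → e; lat ⌊0.0503/0.0416667⌋ = 1 → b.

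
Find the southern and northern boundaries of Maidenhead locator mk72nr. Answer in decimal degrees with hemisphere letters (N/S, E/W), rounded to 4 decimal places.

12.7083° N, 12.7500° N

Field M=12, K=10: +12·20° lon, +10·10° lat → SW at lon 60°, lat 10°.
Square 7, 2: +7·2° lon, +2·1° lat → SW at lon 74°, lat 12°.
Subsquare n=13, r=17: +13·0.0833333° lon, +17·0.0416667° lat → SW at lon 75.0833°, lat 12.7083°.
Cell spans 0.0833333° lon × 0.0416667° lat.
south 12.7083° N, north 12.7500° N.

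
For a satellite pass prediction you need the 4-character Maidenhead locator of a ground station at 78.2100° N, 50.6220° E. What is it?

Offset from 180°W / 90°S: lon 230.62°, lat 168.21°.
Field: 230.62/20 → 11 → L, 168.21/10 → 16 → Q; chars LQ.
Square: 10.62/2 → 5, 8.21/1 → 8; chars 58.

LQ58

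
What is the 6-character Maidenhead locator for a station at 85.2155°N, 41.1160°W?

GR95kf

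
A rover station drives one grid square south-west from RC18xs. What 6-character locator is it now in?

Longitude subsquare x = 23; −1 → 22 = w.
Latitude subsquare s = 18; −1 → 17 = r.

RC18wr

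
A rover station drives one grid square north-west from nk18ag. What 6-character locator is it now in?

NK08xh

Longitude subsquare a = 0; −1 → -1, wraps to 23 = x, carry into square.
Longitude square 1; −1 → 0.
Latitude subsquare g = 6; +1 → 7 = h.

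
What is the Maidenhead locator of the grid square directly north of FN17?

FN18

Latitude square 7; +1 → 8.
The longitude characters are unchanged.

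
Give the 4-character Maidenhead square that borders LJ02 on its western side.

KJ92

Longitude square 0; −1 → -1, wraps to 9, carry into field.
Longitude field L = 11; −1 → 10 = K.
The latitude characters are unchanged.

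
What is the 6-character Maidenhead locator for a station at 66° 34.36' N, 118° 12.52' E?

OP96cn

Offset from 180°W / 90°S: lon 298.2087°, lat 156.5727°.
Field (20°×10°, letters A–R): lon ⌊298.2087/20⌋ = 14 → O; lat ⌊156.5727/10⌋ = 15 → P.
Square (2°×1°, digits 0–9): lon ⌊18.2087/2⌋ = 9; lat ⌊6.5727/1⌋ = 6.
Subsquare (5′×2.5′, letters a–x): lon ⌊0.2087/0.0833333⌋ = 2 → c; lat ⌊0.5727/0.0416667⌋ = 13 → n.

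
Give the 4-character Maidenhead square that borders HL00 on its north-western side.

GL91

Longitude square 0; −1 → -1, wraps to 9, carry into field.
Longitude field H = 7; −1 → 6 = G.
Latitude square 0; +1 → 1.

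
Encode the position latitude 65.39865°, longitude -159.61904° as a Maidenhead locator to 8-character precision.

BP05ej55

Add 180° to longitude and 90° to latitude: 20.38096, 155.39865.
Field: lon ⌊20.38096/20⌋ = 1 → B; lat ⌊155.39865/10⌋ = 15 → P.
Square: lon ⌊0.38096/2⌋ = 0; lat ⌊5.39865/1⌋ = 5.
Subsquare: lon ⌊0.38096/0.0833333⌋ = 4 → e; lat ⌊0.39865/0.0416667⌋ = 9 → j.
Extended square: lon ⌊0.04763/0.00833333⌋ = 5; lat ⌊0.02365/0.00416667⌋ = 5.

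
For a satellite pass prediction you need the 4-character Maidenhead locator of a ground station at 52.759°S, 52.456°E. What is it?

LD67

Shift to the Maidenhead origin (180°W, 90°S): lon 232.46, lat 37.24.
Field: lon ⌊232.46/20⌋ = 11 → L; lat ⌊37.24/10⌋ = 3 → D.
Square: lon ⌊12.46/2⌋ = 6; lat ⌊7.24/1⌋ = 7.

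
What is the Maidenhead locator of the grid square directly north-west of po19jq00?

PO19iq91

Longitude extended square 0; −1 → -1, wraps to 9, carry into subsquare.
Longitude subsquare j = 9; −1 → 8 = i.
Latitude extended square 0; +1 → 1.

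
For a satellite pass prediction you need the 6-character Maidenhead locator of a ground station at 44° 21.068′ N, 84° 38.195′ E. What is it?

NN24hi

Shift to the Maidenhead origin (180°W, 90°S): lon 264.6366, lat 134.3511.
Field (20°×10°, letters A–R): 264.6366/20 → 13 → N, 134.3511/10 → 13 → N; chars NN.
Square (2°×1°, digits 0–9): 4.6366/2 → 2, 4.3511/1 → 4; chars 24.
Subsquare (5′×2.5′, letters a–x): 0.6366/0.0833333 → 7 → h, 0.3511/0.0416667 → 8 → i; chars hi.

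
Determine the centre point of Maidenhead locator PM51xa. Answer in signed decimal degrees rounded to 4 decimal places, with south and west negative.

Field P=15, M=12: +15·20° lon, +12·10° lat → SW at lon 120°, lat 30°.
Square 5, 1: +5·2° lon, +1·1° lat → SW at lon 130°, lat 31°.
Subsquare x=23, a=0: +23·0.0833333° lon, +0·0.0416667° lat → SW at lon 131.917°, lat 31°.
Cell spans 0.0833333° lon × 0.0416667° lat. Centre is SW corner plus half of each.
latitude 31.0208, longitude 131.9583.

31.0208, 131.9583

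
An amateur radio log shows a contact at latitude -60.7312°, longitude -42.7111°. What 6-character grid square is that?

GC89pg

Shift to the Maidenhead origin (180°W, 90°S): lon 137.2889, lat 29.2688.
Field: 137.2889/20 → 6 → G, 29.2688/10 → 2 → C; chars GC.
Square: 17.2889/2 → 8, 9.2688/1 → 9; chars 89.
Subsquare: 1.2889/0.0833333 → 15 → p, 0.2688/0.0416667 → 6 → g; chars pg.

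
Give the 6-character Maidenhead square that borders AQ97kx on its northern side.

AQ98ka

Latitude subsquare x = 23; +1 → 24, wraps to 0 = a, carry into square.
Latitude square 7; +1 → 8.
The longitude characters are unchanged.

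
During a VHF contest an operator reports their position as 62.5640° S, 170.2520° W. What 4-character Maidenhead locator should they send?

AC47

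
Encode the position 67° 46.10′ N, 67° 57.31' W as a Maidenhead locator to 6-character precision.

Add 180° to longitude and 90° to latitude: 112.0448, 157.7683.
Field (20°×10°, letters A–R): lon ⌊112.0448/20⌋ = 5 → F; lat ⌊157.7683/10⌋ = 15 → P.
Square (2°×1°, digits 0–9): lon ⌊12.0448/2⌋ = 6; lat ⌊7.7683/1⌋ = 7.
Subsquare (5′×2.5′, letters a–x): lon ⌊0.0448/0.0833333⌋ = 0 → a; lat ⌊0.7683/0.0416667⌋ = 18 → s.

FP67as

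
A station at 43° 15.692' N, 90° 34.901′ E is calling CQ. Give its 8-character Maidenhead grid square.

Offset from 180°W / 90°S: lon 270.58168°, lat 133.26153°.
Field (20°×10°, letters A–R): 270.58168/20 → 13 → N, 133.26153/10 → 13 → N; chars NN.
Square (2°×1°, digits 0–9): 10.58168/2 → 5, 3.26153/1 → 3; chars 53.
Subsquare (5′×2.5′, letters a–x): 0.58168/0.0833333 → 6 → g, 0.26153/0.0416667 → 6 → g; chars gg.
Extended square (30″×15″, digits 0–9): 0.08168/0.00833333 → 9, 0.01153/0.00416667 → 2; chars 92.

NN53gg92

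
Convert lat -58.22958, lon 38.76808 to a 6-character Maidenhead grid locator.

KD91js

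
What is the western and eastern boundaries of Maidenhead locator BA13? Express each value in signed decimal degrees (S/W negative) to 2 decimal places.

-158.00, -156.00

Field B=1, A=0: +1·20° lon, +0·10° lat → SW at lon -160°, lat -90°.
Square 1, 3: +1·2° lon, +3·1° lat → SW at lon -158°, lat -87°.
Cell spans 2° lon × 1° lat.
west -158.00, east -156.00.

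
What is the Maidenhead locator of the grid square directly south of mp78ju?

MP78jt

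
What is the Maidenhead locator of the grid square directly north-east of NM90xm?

OM00an

Longitude subsquare x = 23; +1 → 24, wraps to 0 = a, carry into square.
Longitude square 9; +1 → 10, wraps to 0, carry into field.
Longitude field N = 13; +1 → 14 = O.
Latitude subsquare m = 12; +1 → 13 = n.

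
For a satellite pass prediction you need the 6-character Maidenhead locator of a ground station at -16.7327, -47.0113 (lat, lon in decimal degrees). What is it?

GH63lg

Offset from 180°W / 90°S: lon 132.9887°, lat 73.2673°.
Field (20°×10°, letters A–R): 132.9887/20 → 6 → G, 73.2673/10 → 7 → H; chars GH.
Square (2°×1°, digits 0–9): 12.9887/2 → 6, 3.2673/1 → 3; chars 63.
Subsquare (5′×2.5′, letters a–x): 0.9887/0.0833333 → 11 → l, 0.2673/0.0416667 → 6 → g; chars lg.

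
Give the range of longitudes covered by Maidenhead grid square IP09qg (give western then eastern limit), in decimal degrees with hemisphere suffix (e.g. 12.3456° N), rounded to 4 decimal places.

18.6667° W, 18.5833° W

Field I=8, P=15: +8·20° lon, +15·10° lat → SW at lon -20°, lat 60°.
Square 0, 9: +0·2° lon, +9·1° lat → SW at lon -20°, lat 69°.
Subsquare q=16, g=6: +16·0.0833333° lon, +6·0.0416667° lat → SW at lon -18.6667°, lat 69.25°.
Cell spans 0.0833333° lon × 0.0416667° lat.
west 18.6667° W, east 18.5833° W.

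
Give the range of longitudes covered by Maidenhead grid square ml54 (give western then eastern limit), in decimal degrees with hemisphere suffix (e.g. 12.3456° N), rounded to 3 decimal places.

Field M=12, L=11: +12·20° lon, +11·10° lat → SW at lon 60°, lat 20°.
Square 5, 4: +5·2° lon, +4·1° lat → SW at lon 70°, lat 24°.
Cell spans 2° lon × 1° lat.
west 70.000° E, east 72.000° E.

70.000° E, 72.000° E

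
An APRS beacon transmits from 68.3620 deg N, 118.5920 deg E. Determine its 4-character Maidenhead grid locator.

OP98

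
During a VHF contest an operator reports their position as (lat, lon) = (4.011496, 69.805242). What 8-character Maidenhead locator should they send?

MJ44va62

Add 180° to longitude and 90° to latitude: 249.80524, 94.01150.
Field (20°×10°, letters A–R): lon ⌊249.80524/20⌋ = 12 → M; lat ⌊94.01150/10⌋ = 9 → J.
Square (2°×1°, digits 0–9): lon ⌊9.80524/2⌋ = 4; lat ⌊4.01150/1⌋ = 4.
Subsquare (5′×2.5′, letters a–x): lon ⌊1.80524/0.0833333⌋ = 21 → v; lat ⌊0.01150/0.0416667⌋ = 0 → a.
Extended square (30″×15″, digits 0–9): lon ⌊0.05524/0.00833333⌋ = 6; lat ⌊0.01150/0.00416667⌋ = 2.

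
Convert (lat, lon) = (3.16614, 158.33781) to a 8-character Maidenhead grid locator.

QJ93ed09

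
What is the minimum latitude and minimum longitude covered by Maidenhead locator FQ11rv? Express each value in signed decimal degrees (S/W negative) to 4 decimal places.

71.8750, -76.5833

Field F=5, Q=16: +5·20° lon, +16·10° lat → SW at lon -80°, lat 70°.
Square 1, 1: +1·2° lon, +1·1° lat → SW at lon -78°, lat 71°.
Subsquare r=17, v=21: +17·0.0833333° lon, +21·0.0416667° lat → SW at lon -76.5833°, lat 71.875°.
latitude 71.8750, longitude -76.5833.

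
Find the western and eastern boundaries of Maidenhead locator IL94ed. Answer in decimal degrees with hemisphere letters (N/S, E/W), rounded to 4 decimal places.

Field I=8, L=11: +8·20° lon, +11·10° lat → SW at lon -20°, lat 20°.
Square 9, 4: +9·2° lon, +4·1° lat → SW at lon -2°, lat 24°.
Subsquare e=4, d=3: +4·0.0833333° lon, +3·0.0416667° lat → SW at lon -1.66667°, lat 24.125°.
Cell spans 0.0833333° lon × 0.0416667° lat.
west 1.6667° W, east 1.5833° W.

1.6667° W, 1.5833° W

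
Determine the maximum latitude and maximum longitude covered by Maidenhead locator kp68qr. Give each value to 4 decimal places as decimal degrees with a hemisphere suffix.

68.7500° N, 33.4167° E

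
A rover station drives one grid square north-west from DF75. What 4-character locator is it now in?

DF66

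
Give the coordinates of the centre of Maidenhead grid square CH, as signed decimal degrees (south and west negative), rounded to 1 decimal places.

Field C=2, H=7: +2·20° lon, +7·10° lat → SW at lon -140°, lat -20°.
Cell spans 20° lon × 10° lat. Centre is SW corner plus half of each.
latitude -15.0, longitude -130.0.

-15.0, -130.0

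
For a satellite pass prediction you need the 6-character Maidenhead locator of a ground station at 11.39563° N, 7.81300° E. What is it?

JK31vj

Offset from 180°W / 90°S: lon 187.8130°, lat 101.3956°.
Field: 187.8130/20 → 9 → J, 101.3956/10 → 10 → K; chars JK.
Square: 7.8130/2 → 3, 1.3956/1 → 1; chars 31.
Subsquare: 1.8130/0.0833333 → 21 → v, 0.3956/0.0416667 → 9 → j; chars vj.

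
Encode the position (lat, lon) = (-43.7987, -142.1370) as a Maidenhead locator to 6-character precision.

Add 180° to longitude and 90° to latitude: 37.8630, 46.2013.
Field (20°×10°, letters A–R): lon ⌊37.8630/20⌋ = 1 → B; lat ⌊46.2013/10⌋ = 4 → E.
Square (2°×1°, digits 0–9): lon ⌊17.8630/2⌋ = 8; lat ⌊6.2013/1⌋ = 6.
Subsquare (5′×2.5′, letters a–x): lon ⌊1.8630/0.0833333⌋ = 22 → w; lat ⌊0.2013/0.0416667⌋ = 4 → e.

BE86we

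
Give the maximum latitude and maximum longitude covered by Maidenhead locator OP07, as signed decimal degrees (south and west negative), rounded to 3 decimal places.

Field O=14, P=15: +14·20° lon, +15·10° lat → SW at lon 100°, lat 60°.
Square 0, 7: +0·2° lon, +7·1° lat → SW at lon 100°, lat 67°.
Cell spans 2° lon × 1° lat. NE corner is SW corner plus one full cell.
latitude 68.000, longitude 102.000.

68.000, 102.000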